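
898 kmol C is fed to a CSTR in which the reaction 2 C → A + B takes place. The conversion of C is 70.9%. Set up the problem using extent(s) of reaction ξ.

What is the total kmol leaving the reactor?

898 kmol

C reacted = 0.709 × 898 = 636.7 kmol; ν_C = −2, so ξ = 636.7/2 = 318.3 kmol.
Outlet amounts (n = n₀ + ν ξ):
  C: 898 − 2(318.3) = 261.3
  A: 0 + 1(318.3) = 318.3
  B: 0 + 1(318.3) = 318.3
Total out = 261.3 + 318.3 + 318.3 = 898 kmol.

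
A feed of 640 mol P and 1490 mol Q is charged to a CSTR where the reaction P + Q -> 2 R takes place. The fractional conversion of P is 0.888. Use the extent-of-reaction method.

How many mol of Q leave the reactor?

P reacted = 0.888 × 640 = 568.3 mol; ν_P = −1, so ξ = 568.3/1 = 568.3 mol.
Outlet amounts (n = n₀ + ν ξ):
  P: 640 − 1(568.3) = 71.68
  Q: 1490 − 1(568.3) = 921.7
  R: 0 + 2(568.3) = 1137

922 mol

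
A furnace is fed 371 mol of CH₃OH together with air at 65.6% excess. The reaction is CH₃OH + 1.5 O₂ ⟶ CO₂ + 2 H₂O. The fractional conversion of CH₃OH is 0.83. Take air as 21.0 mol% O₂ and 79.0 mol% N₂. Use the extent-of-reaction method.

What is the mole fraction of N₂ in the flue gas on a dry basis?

Stoichiometric O₂ = 1.5 × 371 = 556.5 mol; O₂ fed = 556.5 × 1.656 = 921.6 mol.
N₂ fed = 921.6 × 79/21 = 3467 mol.
Fuel reacted = 0.83 × 371 → ξ = 307.9 mol.
Outlet (n = n₀ + ν ξ):
  CH₃OH: 371 − 1(307.9) = 63.07
  O₂: 921.6 − 1.5(307.9) = 459.7
  N₂: 3467 (inert)
  CO₂: 0 + 1(307.9) = 307.9
  H₂O: 0 + 2(307.9) = 615.9
Dry total = 4298 mol; y_N₂ (dry) = 3467 / 4298 = 0.8067.

0.807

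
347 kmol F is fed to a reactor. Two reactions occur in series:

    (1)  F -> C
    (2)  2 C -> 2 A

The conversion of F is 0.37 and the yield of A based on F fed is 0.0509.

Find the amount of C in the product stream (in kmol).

111 kmol

Conversion of F: F consumed = 1ξ₁ = 0.37 × 347 → ξ₁ = 128.4 kmol.
Yield of A: 2ξ₂ / 347 = 0.0509 → ξ₂ = 8.831 kmol.
Outlet amounts (n = n₀ + Σ ν·ξ):
  F: 347 − 1(128.4) = 218.6
  C: 0 + 1(128.4) − 2(8.831) = 110.7
  A: 0 + 2(8.831) = 17.66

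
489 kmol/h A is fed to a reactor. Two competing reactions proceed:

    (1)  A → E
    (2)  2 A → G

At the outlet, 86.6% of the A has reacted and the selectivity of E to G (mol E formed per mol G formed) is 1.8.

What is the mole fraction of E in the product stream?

0.531

Conversion of A: A consumed = 0.866 × 489 = 423.5 kmol/h = 1ξ₁ + 2ξ₂.
Selectivity: 1ξ₁ / (1ξ₂) = 1.8 → ξ₁ = 1.8 ξ₂.
Substitute: (1·1.8 + 2) ξ₂ = 423.5 → ξ₂ = 111.4 kmol/h, ξ₁ = 200.6 kmol/h.
Outlet amounts (n = n₀ + Σ ν·ξ):
  A: 489 − 1(200.6) − 2(111.4) = 65.53
  E: 0 + 1(200.6) = 200.6
  G: 0 + 1(111.4) = 111.4
Total out = 377.6 kmol/h; y_E = 200.6 / 377.6 = 0.5313.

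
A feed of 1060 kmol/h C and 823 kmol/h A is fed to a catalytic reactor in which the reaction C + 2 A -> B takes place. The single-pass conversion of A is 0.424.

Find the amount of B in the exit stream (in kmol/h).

174 kmol/h

A reacted = 0.424 × 823 = 349 kmol/h; ν_A = −2, so ξ = 349/2 = 174.5 kmol/h.
Outlet amounts (n = n₀ + ν ξ):
  C: 1060 − 1(174.5) = 885.5
  A: 823 − 2(174.5) = 474
  B: 0 + 1(174.5) = 174.5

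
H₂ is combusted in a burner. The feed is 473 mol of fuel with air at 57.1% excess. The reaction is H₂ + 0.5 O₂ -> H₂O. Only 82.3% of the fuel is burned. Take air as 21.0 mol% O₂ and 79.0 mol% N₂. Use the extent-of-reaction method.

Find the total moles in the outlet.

2050 mol

Stoichiometric O₂ = 0.5 × 473 = 236.5 mol; O₂ fed = 236.5 × 1.571 = 371.5 mol.
N₂ fed = 371.5 × 79/21 = 1398 mol.
Fuel reacted = 0.823 × 473 → ξ = 389.3 mol.
Outlet (n = n₀ + ν ξ):
  H₂: 473 − 1(389.3) = 83.72
  O₂: 371.5 − 0.5(389.3) = 176.9
  N₂: 1398 (inert)
  H₂O: 0 + 1(389.3) = 389.3
Total out = 83.72 + 176.9 + 1398 + 389.3 = 2048 mol.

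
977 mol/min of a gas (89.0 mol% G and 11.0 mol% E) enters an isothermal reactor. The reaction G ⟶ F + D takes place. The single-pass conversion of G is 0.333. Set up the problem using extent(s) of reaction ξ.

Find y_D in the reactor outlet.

G reacted = 0.333 × 869.5 = 289.6 mol/min; ν_G = −1, so ξ = 289.6/1 = 289.6 mol/min.
Outlet amounts (n = n₀ + ν ξ):
  G: 869.5 − 1(289.6) = 580
  F: 0 + 1(289.6) = 289.6
  D: 0 + 1(289.6) = 289.6
  E: 107.5 (inert)
Total out = 1267 mol/min; y_D = 289.6 / 1267 = 0.2286.

0.229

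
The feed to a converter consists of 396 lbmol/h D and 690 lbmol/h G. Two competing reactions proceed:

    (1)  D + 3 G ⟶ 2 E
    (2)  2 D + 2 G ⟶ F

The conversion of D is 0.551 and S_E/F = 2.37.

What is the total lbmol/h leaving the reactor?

Conversion of D: D consumed = 0.551 × 396 = 218.2 lbmol/h = 1ξ₁ + 2ξ₂.
Selectivity: 2ξ₁ / (1ξ₂) = 2.37 → ξ₁ = 1.185 ξ₂.
Substitute: (1·1.185 + 2) ξ₂ = 218.2 → ξ₂ = 68.51 lbmol/h, ξ₁ = 81.18 lbmol/h.
Outlet amounts (n = n₀ + Σ ν·ξ):
  D: 396 − 1(81.18) − 2(68.51) = 177.8
  G: 690 − 3(81.18) − 2(68.51) = 309.4
  E: 0 + 2(81.18) = 162.4
  F: 0 + 1(68.51) = 68.51
Total out = 177.8 + 309.4 + 162.4 + 68.51 = 718.1 lbmol/h.

718 lbmol/h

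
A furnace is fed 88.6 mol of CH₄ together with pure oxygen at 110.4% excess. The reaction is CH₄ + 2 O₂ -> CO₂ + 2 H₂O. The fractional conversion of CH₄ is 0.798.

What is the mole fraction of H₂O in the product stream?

0.306

Stoichiometric O₂ = 2 × 88.6 = 177.2 mol; O₂ fed = 177.2 × 2.104 = 372.8 mol.
Fuel reacted = 0.798 × 88.6 → ξ = 70.7 mol.
Outlet (n = n₀ + ν ξ):
  CH₄: 88.6 − 1(70.7) = 17.9
  O₂: 372.8 − 2(70.7) = 231.4
  CO₂: 0 + 1(70.7) = 70.7
  H₂O: 0 + 2(70.7) = 141.4
Total out = 461.4 mol; y_H₂O = 141.4 / 461.4 = 0.3065.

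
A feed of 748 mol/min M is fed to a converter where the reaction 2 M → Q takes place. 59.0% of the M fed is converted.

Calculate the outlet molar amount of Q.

M reacted = 0.59 × 748 = 441.3 mol/min; ν_M = −2, so ξ = 441.3/2 = 220.7 mol/min.
Outlet amounts (n = n₀ + ν ξ):
  M: 748 − 2(220.7) = 306.7
  Q: 0 + 1(220.7) = 220.7

221 mol/min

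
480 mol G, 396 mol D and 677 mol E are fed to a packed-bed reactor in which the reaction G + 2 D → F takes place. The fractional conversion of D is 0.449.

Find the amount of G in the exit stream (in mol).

391 mol

D reacted = 0.449 × 396 = 177.8 mol; ν_D = −2, so ξ = 177.8/2 = 88.9 mol.
Outlet amounts (n = n₀ + ν ξ):
  G: 480 − 1(88.9) = 391.1
  D: 396 − 2(88.9) = 218.2
  F: 0 + 1(88.9) = 88.9
  E: 677 (inert)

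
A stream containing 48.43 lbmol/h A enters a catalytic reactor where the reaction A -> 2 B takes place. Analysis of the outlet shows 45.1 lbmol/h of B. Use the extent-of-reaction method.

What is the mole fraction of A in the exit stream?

0.365

For B: n = n₀ + 2ξ → 45.1 = 0 + 2ξ, giving ξ = 22.55 lbmol/h.
Outlet amounts (n = n₀ + ν ξ):
  A: 48.43 − 1(22.55) = 25.88
  B: 0 + 2(22.55) = 45.1
Total out = 70.98 lbmol/h; y_A = 25.88 / 70.98 = 0.3646.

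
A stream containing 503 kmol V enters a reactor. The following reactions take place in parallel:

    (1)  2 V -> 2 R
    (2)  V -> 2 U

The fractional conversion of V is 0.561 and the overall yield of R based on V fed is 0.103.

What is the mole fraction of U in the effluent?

0.628

Yield of R: 2ξ₁ / 503 = 0.103 → ξ₁ = 25.9 kmol.
Conversion of V: 2ξ₁ + 1ξ₂ = 0.561 × 503 = 282.2 → ξ₂ = 230.4 kmol.
Outlet amounts (n = n₀ + Σ ν·ξ):
  V: 503 − 2(25.9) − 1(230.4) = 220.8
  R: 0 + 2(25.9) = 51.81
  U: 0 + 2(230.4) = 460.7
Total out = 733.4 kmol; y_U = 460.7 / 733.4 = 0.6283.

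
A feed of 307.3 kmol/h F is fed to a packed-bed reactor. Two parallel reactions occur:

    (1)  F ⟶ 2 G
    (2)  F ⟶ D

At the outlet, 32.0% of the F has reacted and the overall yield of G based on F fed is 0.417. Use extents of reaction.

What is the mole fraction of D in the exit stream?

0.0923

Yield of G: 2ξ₁ / 307.3 = 0.417 → ξ₁ = 64.07 kmol/h.
Conversion of F: 1ξ₁ + 1ξ₂ = 0.32 × 307.3 = 98.34 → ξ₂ = 34.26 kmol/h.
Outlet amounts (n = n₀ + Σ ν·ξ):
  F: 307.3 − 1(64.07) − 1(34.26) = 209
  G: 0 + 2(64.07) = 128.1
  D: 0 + 1(34.26) = 34.26
Total out = 371.4 kmol/h; y_D = 34.26 / 371.4 = 0.09226.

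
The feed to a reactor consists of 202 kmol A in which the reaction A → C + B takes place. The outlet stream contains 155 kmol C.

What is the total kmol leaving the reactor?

357 kmol

For C: n = n₀ + 1ξ → 155 = 0 + 1ξ, giving ξ = 155 kmol.
Outlet amounts (n = n₀ + ν ξ):
  A: 202 − 1(155) = 47
  C: 0 + 1(155) = 155
  B: 0 + 1(155) = 155
Total out = 47 + 155 + 155 = 357 kmol.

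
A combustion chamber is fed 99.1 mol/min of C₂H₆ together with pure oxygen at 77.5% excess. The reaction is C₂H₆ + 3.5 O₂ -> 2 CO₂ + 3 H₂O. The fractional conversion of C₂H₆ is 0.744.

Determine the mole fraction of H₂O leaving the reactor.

Stoichiometric O₂ = 3.5 × 99.1 = 346.8 mol/min; O₂ fed = 346.8 × 1.775 = 615.7 mol/min.
Fuel reacted = 0.744 × 99.1 → ξ = 73.73 mol/min.
Outlet (n = n₀ + ν ξ):
  C₂H₆: 99.1 − 1(73.73) = 25.37
  O₂: 615.7 − 3.5(73.73) = 357.6
  CO₂: 0 + 2(73.73) = 147.5
  H₂O: 0 + 3(73.73) = 221.2
Total out = 751.6 mol/min; y_H₂O = 221.2 / 751.6 = 0.2943.

0.294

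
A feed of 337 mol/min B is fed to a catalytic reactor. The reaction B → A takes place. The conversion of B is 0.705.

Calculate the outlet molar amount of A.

238 mol/min

B reacted = 0.705 × 337 = 237.6 mol/min; ν_B = −1, so ξ = 237.6/1 = 237.6 mol/min.
Outlet amounts (n = n₀ + ν ξ):
  B: 337 − 1(237.6) = 99.42
  A: 0 + 1(237.6) = 237.6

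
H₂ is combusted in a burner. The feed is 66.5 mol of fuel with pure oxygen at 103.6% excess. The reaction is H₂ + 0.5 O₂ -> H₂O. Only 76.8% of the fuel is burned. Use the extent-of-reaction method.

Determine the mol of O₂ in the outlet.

Stoichiometric O₂ = 0.5 × 66.5 = 33.25 mol; O₂ fed = 33.25 × 2.036 = 67.7 mol.
Fuel reacted = 0.768 × 66.5 → ξ = 51.07 mol.
Outlet (n = n₀ + ν ξ):
  H₂: 66.5 − 1(51.07) = 15.43
  O₂: 67.7 − 0.5(51.07) = 42.16
  H₂O: 0 + 1(51.07) = 51.07

42.2 mol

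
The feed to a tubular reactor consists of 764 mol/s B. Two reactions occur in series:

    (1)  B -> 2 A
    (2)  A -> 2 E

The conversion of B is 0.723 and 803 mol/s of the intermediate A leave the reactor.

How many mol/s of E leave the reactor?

Conversion of B: B consumed = 1ξ₁ = 0.723 × 764 → ξ₁ = 552.4 mol/s.
A balance: n_A = 0 + 2ξ₁ − 1ξ₂ = 803 → ξ₂ = (2·552.4 − 803)/1 = 301.7 mol/s.
Outlet amounts (n = n₀ + Σ ν·ξ):
  B: 764 − 1(552.4) = 211.6
  A: 0 + 2(552.4) − 1(301.7) = 803
  E: 0 + 2(301.7) = 603.5

603 mol/s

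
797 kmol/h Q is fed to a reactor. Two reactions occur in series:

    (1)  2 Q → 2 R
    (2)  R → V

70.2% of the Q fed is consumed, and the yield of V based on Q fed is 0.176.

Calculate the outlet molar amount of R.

Conversion of Q: Q consumed = 2ξ₁ = 0.702 × 797 → ξ₁ = 279.7 kmol/h.
Yield of V: 1ξ₂ / 797 = 0.176 → ξ₂ = 140.3 kmol/h.
Outlet amounts (n = n₀ + Σ ν·ξ):
  Q: 797 − 2(279.7) = 237.5
  R: 0 + 2(279.7) − 1(140.3) = 419.2
  V: 0 + 1(140.3) = 140.3

419 kmol/h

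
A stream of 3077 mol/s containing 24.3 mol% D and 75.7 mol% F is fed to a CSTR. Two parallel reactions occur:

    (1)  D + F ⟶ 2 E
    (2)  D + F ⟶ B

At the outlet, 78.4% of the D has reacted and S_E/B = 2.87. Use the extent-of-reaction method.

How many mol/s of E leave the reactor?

Conversion of D: D consumed = 0.784 × 747.7 = 586.2 mol/s = 1ξ₁ + 1ξ₂.
Selectivity: 2ξ₁ / (1ξ₂) = 2.87 → ξ₁ = 1.435 ξ₂.
Substitute: (1·1.435 + 1) ξ₂ = 586.2 → ξ₂ = 240.7 mol/s, ξ₁ = 345.5 mol/s.
Outlet amounts (n = n₀ + Σ ν·ξ):
  D: 747.7 − 1(345.5) − 1(240.7) = 161.5
  F: 2329 − 1(345.5) − 1(240.7) = 1743
  E: 0 + 2(345.5) = 690.9
  B: 0 + 1(240.7) = 240.7

691 mol/s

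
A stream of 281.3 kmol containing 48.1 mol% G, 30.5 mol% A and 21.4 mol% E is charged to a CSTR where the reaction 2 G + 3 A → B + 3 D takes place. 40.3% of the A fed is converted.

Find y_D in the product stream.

0.128

A reacted = 0.403 × 85.8 = 34.58 kmol; ν_A = −3, so ξ = 34.58/3 = 11.53 kmol.
Outlet amounts (n = n₀ + ν ξ):
  G: 135.3 − 2(11.53) = 112.3
  A: 85.8 − 3(11.53) = 51.22
  B: 0 + 1(11.53) = 11.53
  D: 0 + 3(11.53) = 34.58
  E: 60.2 (inert)
Total out = 269.8 kmol; y_D = 34.58 / 269.8 = 0.1282.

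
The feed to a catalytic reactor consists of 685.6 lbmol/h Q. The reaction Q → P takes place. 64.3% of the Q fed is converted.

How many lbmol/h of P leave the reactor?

Q reacted = 0.643 × 685.6 = 440.8 lbmol/h; ν_Q = −1, so ξ = 440.8/1 = 440.8 lbmol/h.
Outlet amounts (n = n₀ + ν ξ):
  Q: 685.6 − 1(440.8) = 244.8
  P: 0 + 1(440.8) = 440.8

441 lbmol/h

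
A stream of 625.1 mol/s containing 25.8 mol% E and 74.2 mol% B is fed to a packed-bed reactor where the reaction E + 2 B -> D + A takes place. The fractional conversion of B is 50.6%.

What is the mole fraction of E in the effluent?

0.0865

B reacted = 0.506 × 463.8 = 234.7 mol/s; ν_B = −2, so ξ = 234.7/2 = 117.3 mol/s.
Outlet amounts (n = n₀ + ν ξ):
  E: 161.3 − 1(117.3) = 43.93
  B: 463.8 − 2(117.3) = 229.1
  D: 0 + 1(117.3) = 117.3
  A: 0 + 1(117.3) = 117.3
Total out = 507.8 mol/s; y_E = 43.93 / 507.8 = 0.08652.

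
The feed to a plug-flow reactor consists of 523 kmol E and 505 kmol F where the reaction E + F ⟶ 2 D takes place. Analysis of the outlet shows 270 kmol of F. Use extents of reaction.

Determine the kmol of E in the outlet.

For F: n = n₀ − 1ξ → 270 = 505 − 1ξ, giving ξ = 235 kmol.
Outlet amounts (n = n₀ + ν ξ):
  E: 523 − 1(235) = 288
  F: 505 − 1(235) = 270
  D: 0 + 2(235) = 470

288 kmol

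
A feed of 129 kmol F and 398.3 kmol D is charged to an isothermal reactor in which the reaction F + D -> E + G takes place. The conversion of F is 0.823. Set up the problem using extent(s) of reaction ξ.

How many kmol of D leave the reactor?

F reacted = 0.823 × 129 = 106.2 kmol; ν_F = −1, so ξ = 106.2/1 = 106.2 kmol.
Outlet amounts (n = n₀ + ν ξ):
  F: 129 − 1(106.2) = 22.83
  D: 398.3 − 1(106.2) = 292.1
  E: 0 + 1(106.2) = 106.2
  G: 0 + 1(106.2) = 106.2

292 kmol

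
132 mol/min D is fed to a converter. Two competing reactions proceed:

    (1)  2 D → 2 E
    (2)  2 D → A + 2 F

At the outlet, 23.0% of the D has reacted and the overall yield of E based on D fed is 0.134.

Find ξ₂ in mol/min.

Yield of E: 2ξ₁ / 132 = 0.134 → ξ₁ = 8.844 mol/min.
Conversion of D: 2ξ₁ + 2ξ₂ = 0.23 × 132 = 30.36 → ξ₂ = 6.336 mol/min.
Outlet amounts (n = n₀ + Σ ν·ξ):
  D: 132 − 2(8.844) − 2(6.336) = 101.6
  E: 0 + 2(8.844) = 17.69
  A: 0 + 1(6.336) = 6.336
  F: 0 + 2(6.336) = 12.67

ξ₂ = 6.34 mol/min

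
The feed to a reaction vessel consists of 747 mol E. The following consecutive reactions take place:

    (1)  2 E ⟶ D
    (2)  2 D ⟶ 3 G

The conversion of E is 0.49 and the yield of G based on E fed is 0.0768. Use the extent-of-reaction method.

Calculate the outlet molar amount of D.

Conversion of E: E consumed = 2ξ₁ = 0.49 × 747 → ξ₁ = 183 mol.
Yield of G: 3ξ₂ / 747 = 0.0768 → ξ₂ = 19.12 mol.
Outlet amounts (n = n₀ + Σ ν·ξ):
  E: 747 − 2(183) = 381
  D: 0 + 1(183) − 2(19.12) = 144.8
  G: 0 + 3(19.12) = 57.37

145 mol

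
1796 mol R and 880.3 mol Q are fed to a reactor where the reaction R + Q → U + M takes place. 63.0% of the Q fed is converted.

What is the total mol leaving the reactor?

2680 mol

Q reacted = 0.63 × 880.3 = 554.6 mol; ν_Q = −1, so ξ = 554.6/1 = 554.6 mol.
Outlet amounts (n = n₀ + ν ξ):
  R: 1796 − 1(554.6) = 1241
  Q: 880.3 − 1(554.6) = 325.7
  U: 0 + 1(554.6) = 554.6
  M: 0 + 1(554.6) = 554.6
Total out = 1241 + 325.7 + 554.6 + 554.6 = 2676 mol.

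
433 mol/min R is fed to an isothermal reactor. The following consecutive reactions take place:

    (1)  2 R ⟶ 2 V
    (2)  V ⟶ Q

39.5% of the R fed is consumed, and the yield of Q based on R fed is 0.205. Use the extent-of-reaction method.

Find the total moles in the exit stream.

Conversion of R: R consumed = 2ξ₁ = 0.395 × 433 → ξ₁ = 85.52 mol/min.
Yield of Q: 1ξ₂ / 433 = 0.205 → ξ₂ = 88.77 mol/min.
Outlet amounts (n = n₀ + Σ ν·ξ):
  R: 433 − 2(85.52) = 262
  V: 0 + 2(85.52) − 1(88.77) = 82.27
  Q: 0 + 1(88.77) = 88.77
Total out = 262 + 82.27 + 88.77 = 433 mol/min.

433 mol/min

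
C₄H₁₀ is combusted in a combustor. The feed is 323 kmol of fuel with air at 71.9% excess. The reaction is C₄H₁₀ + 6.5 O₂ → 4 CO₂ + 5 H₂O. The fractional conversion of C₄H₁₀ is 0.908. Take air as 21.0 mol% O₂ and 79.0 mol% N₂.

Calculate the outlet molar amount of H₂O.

Stoichiometric O₂ = 6.5 × 323 = 2100 kmol; O₂ fed = 2100 × 1.719 = 3609 kmol.
N₂ fed = 3609 × 79/21 = 13580 kmol.
Fuel reacted = 0.908 × 323 → ξ = 293.3 kmol.
Outlet (n = n₀ + ν ξ):
  C₄H₁₀: 323 − 1(293.3) = 29.72
  O₂: 3609 − 6.5(293.3) = 1703
  N₂: 13580 (inert)
  CO₂: 0 + 4(293.3) = 1173
  H₂O: 0 + 5(293.3) = 1466

1470 kmol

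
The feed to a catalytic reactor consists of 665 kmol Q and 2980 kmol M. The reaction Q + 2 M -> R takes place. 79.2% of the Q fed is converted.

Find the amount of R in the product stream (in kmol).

Q reacted = 0.792 × 665 = 526.7 kmol; ν_Q = −1, so ξ = 526.7/1 = 526.7 kmol.
Outlet amounts (n = n₀ + ν ξ):
  Q: 665 − 1(526.7) = 138.3
  M: 2980 − 2(526.7) = 1927
  R: 0 + 1(526.7) = 526.7

527 kmol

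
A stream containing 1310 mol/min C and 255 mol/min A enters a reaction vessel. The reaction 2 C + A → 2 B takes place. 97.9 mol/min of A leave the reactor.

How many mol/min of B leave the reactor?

For A: n = n₀ − 1ξ → 97.9 = 255 − 1ξ, giving ξ = 157.1 mol/min.
Outlet amounts (n = n₀ + ν ξ):
  C: 1310 − 2(157.1) = 995.8
  A: 255 − 1(157.1) = 97.9
  B: 0 + 2(157.1) = 314.2

314 mol/min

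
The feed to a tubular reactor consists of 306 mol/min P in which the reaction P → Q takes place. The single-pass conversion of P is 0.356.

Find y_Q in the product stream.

P reacted = 0.356 × 306 = 108.9 mol/min; ν_P = −1, so ξ = 108.9/1 = 108.9 mol/min.
Outlet amounts (n = n₀ + ν ξ):
  P: 306 − 1(108.9) = 197.1
  Q: 0 + 1(108.9) = 108.9
Total out = 306 mol/min; y_Q = 108.9 / 306 = 0.356.

0.356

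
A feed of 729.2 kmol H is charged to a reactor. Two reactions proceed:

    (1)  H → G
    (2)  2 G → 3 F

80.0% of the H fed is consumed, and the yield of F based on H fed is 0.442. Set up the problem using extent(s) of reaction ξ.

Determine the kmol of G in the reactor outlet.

368 kmol

Conversion of H: H consumed = 1ξ₁ = 0.8 × 729.2 → ξ₁ = 583.4 kmol.
Yield of F: 3ξ₂ / 729.2 = 0.442 → ξ₂ = 107.4 kmol.
Outlet amounts (n = n₀ + Σ ν·ξ):
  H: 729.2 − 1(583.4) = 145.8
  G: 0 + 1(583.4) − 2(107.4) = 368.5
  F: 0 + 3(107.4) = 322.3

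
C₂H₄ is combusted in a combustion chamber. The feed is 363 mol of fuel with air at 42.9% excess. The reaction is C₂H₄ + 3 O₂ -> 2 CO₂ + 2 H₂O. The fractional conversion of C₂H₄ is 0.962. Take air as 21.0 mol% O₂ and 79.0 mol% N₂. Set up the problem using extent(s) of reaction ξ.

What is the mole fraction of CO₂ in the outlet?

Stoichiometric O₂ = 3 × 363 = 1089 mol; O₂ fed = 1089 × 1.429 = 1556 mol.
N₂ fed = 1556 × 79/21 = 5854 mol.
Fuel reacted = 0.962 × 363 → ξ = 349.2 mol.
Outlet (n = n₀ + ν ξ):
  C₂H₄: 363 − 1(349.2) = 13.79
  O₂: 1556 − 3(349.2) = 508.6
  N₂: 5854 (inert)
  CO₂: 0 + 2(349.2) = 698.4
  H₂O: 0 + 2(349.2) = 698.4
Total out = 7773 mol; y_CO₂ = 698.4 / 7773 = 0.08985.

0.0898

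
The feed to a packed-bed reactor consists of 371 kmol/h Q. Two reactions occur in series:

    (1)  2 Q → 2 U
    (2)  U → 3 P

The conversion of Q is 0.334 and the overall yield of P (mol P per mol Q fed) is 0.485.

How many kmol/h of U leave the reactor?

63.9 kmol/h

Conversion of Q: Q consumed = 2ξ₁ = 0.334 × 371 → ξ₁ = 61.96 kmol/h.
Yield of P: 3ξ₂ / 371 = 0.485 → ξ₂ = 59.98 kmol/h.
Outlet amounts (n = n₀ + Σ ν·ξ):
  Q: 371 − 2(61.96) = 247.1
  U: 0 + 2(61.96) − 1(59.98) = 63.94
  P: 0 + 3(59.98) = 179.9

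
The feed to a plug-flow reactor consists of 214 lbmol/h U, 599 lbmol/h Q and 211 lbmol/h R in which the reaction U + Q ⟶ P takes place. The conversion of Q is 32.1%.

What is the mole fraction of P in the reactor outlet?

Q reacted = 0.321 × 599 = 192.3 lbmol/h; ν_Q = −1, so ξ = 192.3/1 = 192.3 lbmol/h.
Outlet amounts (n = n₀ + ν ξ):
  U: 214 − 1(192.3) = 21.72
  Q: 599 − 1(192.3) = 406.7
  P: 0 + 1(192.3) = 192.3
  R: 211 (inert)
Total out = 831.7 lbmol/h; y_P = 192.3 / 831.7 = 0.2312.

0.231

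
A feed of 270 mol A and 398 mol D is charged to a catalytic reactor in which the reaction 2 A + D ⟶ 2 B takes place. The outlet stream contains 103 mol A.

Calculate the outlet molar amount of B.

For A: n = n₀ − 2ξ → 103 = 270 − 2ξ, giving ξ = 83.5 mol.
Outlet amounts (n = n₀ + ν ξ):
  A: 270 − 2(83.5) = 103
  D: 398 − 1(83.5) = 314.5
  B: 0 + 2(83.5) = 167

167 mol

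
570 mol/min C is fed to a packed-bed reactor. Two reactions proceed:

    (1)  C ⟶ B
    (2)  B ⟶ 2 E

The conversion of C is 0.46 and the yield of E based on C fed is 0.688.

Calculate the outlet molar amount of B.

66.1 mol/min

Conversion of C: C consumed = 1ξ₁ = 0.46 × 570 → ξ₁ = 262.2 mol/min.
Yield of E: 2ξ₂ / 570 = 0.688 → ξ₂ = 196.1 mol/min.
Outlet amounts (n = n₀ + Σ ν·ξ):
  C: 570 − 1(262.2) = 307.8
  B: 0 + 1(262.2) − 1(196.1) = 66.12
  E: 0 + 2(196.1) = 392.2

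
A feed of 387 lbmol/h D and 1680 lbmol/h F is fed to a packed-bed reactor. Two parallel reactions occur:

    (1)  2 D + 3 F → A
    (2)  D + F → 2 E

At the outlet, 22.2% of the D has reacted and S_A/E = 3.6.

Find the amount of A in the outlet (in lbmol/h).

Conversion of D: D consumed = 0.222 × 387 = 85.91 lbmol/h = 2ξ₁ + 1ξ₂.
Selectivity: 1ξ₁ / (2ξ₂) = 3.6 → ξ₁ = 7.2 ξ₂.
Substitute: (2·7.2 + 1) ξ₂ = 85.91 → ξ₂ = 5.579 lbmol/h, ξ₁ = 40.17 lbmol/h.
Outlet amounts (n = n₀ + Σ ν·ξ):
  D: 387 − 2(40.17) − 1(5.579) = 301.1
  F: 1680 − 3(40.17) − 1(5.579) = 1554
  A: 0 + 1(40.17) = 40.17
  E: 0 + 2(5.579) = 11.16

40.2 lbmol/h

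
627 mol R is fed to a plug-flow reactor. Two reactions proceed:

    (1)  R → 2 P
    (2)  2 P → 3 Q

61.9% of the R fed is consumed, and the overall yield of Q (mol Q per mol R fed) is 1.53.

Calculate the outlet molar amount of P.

137 mol

Conversion of R: R consumed = 1ξ₁ = 0.619 × 627 → ξ₁ = 388.1 mol.
Yield of Q: 3ξ₂ / 627 = 1.53 → ξ₂ = 319.8 mol.
Outlet amounts (n = n₀ + Σ ν·ξ):
  R: 627 − 1(388.1) = 238.9
  P: 0 + 2(388.1) − 2(319.8) = 136.7
  Q: 0 + 3(319.8) = 959.3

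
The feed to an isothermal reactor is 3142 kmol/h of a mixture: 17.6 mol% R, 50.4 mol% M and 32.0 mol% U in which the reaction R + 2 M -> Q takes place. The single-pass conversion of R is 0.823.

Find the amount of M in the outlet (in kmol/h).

673 kmol/h

R reacted = 0.823 × 553 = 455.1 kmol/h; ν_R = −1, so ξ = 455.1/1 = 455.1 kmol/h.
Outlet amounts (n = n₀ + ν ξ):
  R: 553 − 1(455.1) = 97.88
  M: 1584 − 2(455.1) = 673.3
  Q: 0 + 1(455.1) = 455.1
  U: 1005 (inert)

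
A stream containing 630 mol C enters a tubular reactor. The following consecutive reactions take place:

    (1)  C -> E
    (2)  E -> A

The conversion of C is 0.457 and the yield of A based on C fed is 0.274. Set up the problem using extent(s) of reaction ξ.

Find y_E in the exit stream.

Conversion of C: C consumed = 1ξ₁ = 0.457 × 630 → ξ₁ = 287.9 mol.
Yield of A: 1ξ₂ / 630 = 0.274 → ξ₂ = 172.6 mol.
Outlet amounts (n = n₀ + Σ ν·ξ):
  C: 630 − 1(287.9) = 342.1
  E: 0 + 1(287.9) − 1(172.6) = 115.3
  A: 0 + 1(172.6) = 172.6
Total out = 630 mol; y_E = 115.3 / 630 = 0.183.

0.183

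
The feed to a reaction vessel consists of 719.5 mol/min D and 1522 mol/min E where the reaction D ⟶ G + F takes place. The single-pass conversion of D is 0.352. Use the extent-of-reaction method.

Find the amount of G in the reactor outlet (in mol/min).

D reacted = 0.352 × 719.5 = 253.3 mol/min; ν_D = −1, so ξ = 253.3/1 = 253.3 mol/min.
Outlet amounts (n = n₀ + ν ξ):
  D: 719.5 − 1(253.3) = 466.2
  G: 0 + 1(253.3) = 253.3
  F: 0 + 1(253.3) = 253.3
  E: 1522 (inert)

253 mol/min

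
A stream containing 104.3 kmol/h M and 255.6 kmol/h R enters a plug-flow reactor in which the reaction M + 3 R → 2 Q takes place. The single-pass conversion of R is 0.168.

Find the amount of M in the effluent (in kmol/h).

R reacted = 0.168 × 255.6 = 42.94 kmol/h; ν_R = −3, so ξ = 42.94/3 = 14.31 kmol/h.
Outlet amounts (n = n₀ + ν ξ):
  M: 104.3 − 1(14.31) = 89.99
  R: 255.6 − 3(14.31) = 212.7
  Q: 0 + 2(14.31) = 28.63

90 kmol/h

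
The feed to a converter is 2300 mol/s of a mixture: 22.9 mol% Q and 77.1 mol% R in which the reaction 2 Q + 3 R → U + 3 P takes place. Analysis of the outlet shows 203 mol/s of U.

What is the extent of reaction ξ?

ξ = 203 mol/s

For U: n = n₀ + 1ξ → 203 = 0 + 1ξ, giving ξ = 203 mol/s.
Outlet amounts (n = n₀ + ν ξ):
  Q: 526.7 − 2(203) = 120.7
  R: 1773 − 3(203) = 1164
  U: 0 + 1(203) = 203
  P: 0 + 3(203) = 609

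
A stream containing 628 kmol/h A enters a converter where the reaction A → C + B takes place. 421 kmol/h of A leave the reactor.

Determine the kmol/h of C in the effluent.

For A: n = n₀ − 1ξ → 421 = 628 − 1ξ, giving ξ = 207 kmol/h.
Outlet amounts (n = n₀ + ν ξ):
  A: 628 − 1(207) = 421
  C: 0 + 1(207) = 207
  B: 0 + 1(207) = 207

207 kmol/h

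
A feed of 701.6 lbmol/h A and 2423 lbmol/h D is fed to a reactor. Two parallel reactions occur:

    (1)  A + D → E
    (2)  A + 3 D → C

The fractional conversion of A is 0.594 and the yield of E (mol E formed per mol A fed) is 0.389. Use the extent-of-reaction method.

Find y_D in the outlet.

0.71

Yield of E: 1ξ₁ / 701.6 = 0.389 → ξ₁ = 272.9 lbmol/h.
Conversion of A: 1ξ₁ + 1ξ₂ = 0.594 × 701.6 = 416.8 → ξ₂ = 143.8 lbmol/h.
Outlet amounts (n = n₀ + Σ ν·ξ):
  A: 701.6 − 1(272.9) − 1(143.8) = 284.8
  D: 2423 − 1(272.9) − 3(143.8) = 1719
  E: 0 + 1(272.9) = 272.9
  C: 0 + 1(143.8) = 143.8
Total out = 2420 lbmol/h; y_D = 1719 / 2420 = 0.7101.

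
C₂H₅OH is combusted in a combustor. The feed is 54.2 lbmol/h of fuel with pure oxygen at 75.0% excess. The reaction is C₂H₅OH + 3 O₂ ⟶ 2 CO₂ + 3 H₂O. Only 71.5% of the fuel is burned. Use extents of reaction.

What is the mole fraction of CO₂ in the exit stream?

Stoichiometric O₂ = 3 × 54.2 = 162.6 lbmol/h; O₂ fed = 162.6 × 1.750 = 284.6 lbmol/h.
Fuel reacted = 0.715 × 54.2 → ξ = 38.75 lbmol/h.
Outlet (n = n₀ + ν ξ):
  C₂H₅OH: 54.2 − 1(38.75) = 15.45
  O₂: 284.6 − 3(38.75) = 168.3
  CO₂: 0 + 2(38.75) = 77.51
  H₂O: 0 + 3(38.75) = 116.3
Total out = 377.5 lbmol/h; y_CO₂ = 77.51 / 377.5 = 0.2053.

0.205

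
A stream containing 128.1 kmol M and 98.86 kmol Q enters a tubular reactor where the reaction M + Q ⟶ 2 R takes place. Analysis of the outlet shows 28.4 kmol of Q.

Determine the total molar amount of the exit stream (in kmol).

227 kmol

For Q: n = n₀ − 1ξ → 28.4 = 98.86 − 1ξ, giving ξ = 70.46 kmol.
Outlet amounts (n = n₀ + ν ξ):
  M: 128.1 − 1(70.46) = 57.64
  Q: 98.86 − 1(70.46) = 28.4
  R: 0 + 2(70.46) = 140.9
Total out = 57.64 + 28.4 + 140.9 = 227 kmol.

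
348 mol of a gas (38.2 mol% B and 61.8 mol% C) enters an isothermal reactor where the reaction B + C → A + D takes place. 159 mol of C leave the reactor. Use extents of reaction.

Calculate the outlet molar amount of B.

For C: n = n₀ − 1ξ → 159 = 215.1 − 1ξ, giving ξ = 56.06 mol.
Outlet amounts (n = n₀ + ν ξ):
  B: 132.9 − 1(56.06) = 76.87
  C: 215.1 − 1(56.06) = 159
  A: 0 + 1(56.06) = 56.06
  D: 0 + 1(56.06) = 56.06

76.9 mol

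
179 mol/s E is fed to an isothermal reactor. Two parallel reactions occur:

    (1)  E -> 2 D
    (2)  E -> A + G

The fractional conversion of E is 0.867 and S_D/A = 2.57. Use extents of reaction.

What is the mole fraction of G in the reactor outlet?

Conversion of E: E consumed = 0.867 × 179 = 155.2 mol/s = 1ξ₁ + 1ξ₂.
Selectivity: 2ξ₁ / (1ξ₂) = 2.57 → ξ₁ = 1.285 ξ₂.
Substitute: (1·1.285 + 1) ξ₂ = 155.2 → ξ₂ = 67.92 mol/s, ξ₁ = 87.27 mol/s.
Outlet amounts (n = n₀ + Σ ν·ξ):
  E: 179 − 1(87.27) − 1(67.92) = 23.81
  D: 0 + 2(87.27) = 174.5
  A: 0 + 1(67.92) = 67.92
  G: 0 + 1(67.92) = 67.92
Total out = 334.2 mol/s; y_G = 67.92 / 334.2 = 0.2032.

0.203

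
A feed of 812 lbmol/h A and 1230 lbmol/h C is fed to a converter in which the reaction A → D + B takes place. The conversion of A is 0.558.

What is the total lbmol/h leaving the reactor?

2500 lbmol/h

A reacted = 0.558 × 812 = 453.1 lbmol/h; ν_A = −1, so ξ = 453.1/1 = 453.1 lbmol/h.
Outlet amounts (n = n₀ + ν ξ):
  A: 812 − 1(453.1) = 358.9
  D: 0 + 1(453.1) = 453.1
  B: 0 + 1(453.1) = 453.1
  C: 1230 (inert)
Total out = 358.9 + 453.1 + 453.1 + 1230 = 2495 lbmol/h.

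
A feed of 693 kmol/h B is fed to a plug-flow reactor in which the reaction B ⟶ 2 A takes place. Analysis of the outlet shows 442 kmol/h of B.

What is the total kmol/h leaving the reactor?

944 kmol/h

For B: n = n₀ − 1ξ → 442 = 693 − 1ξ, giving ξ = 251 kmol/h.
Outlet amounts (n = n₀ + ν ξ):
  B: 693 − 1(251) = 442
  A: 0 + 2(251) = 502
Total out = 442 + 502 = 944 kmol/h.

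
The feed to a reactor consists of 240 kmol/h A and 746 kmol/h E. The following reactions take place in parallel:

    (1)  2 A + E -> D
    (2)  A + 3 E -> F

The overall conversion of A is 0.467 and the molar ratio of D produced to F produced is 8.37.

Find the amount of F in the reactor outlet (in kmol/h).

6.32 kmol/h

Conversion of A: A consumed = 0.467 × 240 = 112.1 kmol/h = 2ξ₁ + 1ξ₂.
Selectivity: 1ξ₁ / (1ξ₂) = 8.37 → ξ₁ = 8.37 ξ₂.
Substitute: (2·8.37 + 1) ξ₂ = 112.1 → ξ₂ = 6.318 kmol/h, ξ₁ = 52.88 kmol/h.
Outlet amounts (n = n₀ + Σ ν·ξ):
  A: 240 − 2(52.88) − 1(6.318) = 127.9
  E: 746 − 1(52.88) − 3(6.318) = 674.2
  D: 0 + 1(52.88) = 52.88
  F: 0 + 1(6.318) = 6.318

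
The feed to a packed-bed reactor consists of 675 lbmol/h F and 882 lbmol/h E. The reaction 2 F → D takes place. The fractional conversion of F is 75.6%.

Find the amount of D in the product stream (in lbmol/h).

255 lbmol/h

F reacted = 0.756 × 675 = 510.3 lbmol/h; ν_F = −2, so ξ = 510.3/2 = 255.2 lbmol/h.
Outlet amounts (n = n₀ + ν ξ):
  F: 675 − 2(255.2) = 164.7
  D: 0 + 1(255.2) = 255.2
  E: 882 (inert)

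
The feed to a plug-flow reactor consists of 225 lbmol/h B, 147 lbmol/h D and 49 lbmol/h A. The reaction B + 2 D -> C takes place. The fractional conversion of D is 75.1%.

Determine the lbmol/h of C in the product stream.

D reacted = 0.751 × 147 = 110.4 lbmol/h; ν_D = −2, so ξ = 110.4/2 = 55.2 lbmol/h.
Outlet amounts (n = n₀ + ν ξ):
  B: 225 − 1(55.2) = 169.8
  D: 147 − 2(55.2) = 36.6
  C: 0 + 1(55.2) = 55.2
  A: 49 (inert)

55.2 lbmol/h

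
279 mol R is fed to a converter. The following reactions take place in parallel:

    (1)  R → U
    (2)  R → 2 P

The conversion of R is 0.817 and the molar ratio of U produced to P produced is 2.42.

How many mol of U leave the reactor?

Conversion of R: R consumed = 0.817 × 279 = 227.9 mol = 1ξ₁ + 1ξ₂.
Selectivity: 1ξ₁ / (2ξ₂) = 2.42 → ξ₁ = 4.84 ξ₂.
Substitute: (1·4.84 + 1) ξ₂ = 227.9 → ξ₂ = 39.03 mol, ξ₁ = 188.9 mol.
Outlet amounts (n = n₀ + Σ ν·ξ):
  R: 279 − 1(188.9) − 1(39.03) = 51.06
  U: 0 + 1(188.9) = 188.9
  P: 0 + 2(39.03) = 78.06

189 mol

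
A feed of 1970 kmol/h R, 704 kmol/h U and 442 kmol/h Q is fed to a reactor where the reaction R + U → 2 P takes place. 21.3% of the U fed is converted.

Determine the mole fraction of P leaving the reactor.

0.0962

U reacted = 0.213 × 704 = 150 kmol/h; ν_U = −1, so ξ = 150/1 = 150 kmol/h.
Outlet amounts (n = n₀ + ν ξ):
  R: 1970 − 1(150) = 1820
  U: 704 − 1(150) = 554
  P: 0 + 2(150) = 299.9
  Q: 442 (inert)
Total out = 3116 kmol/h; y_P = 299.9 / 3116 = 0.09625.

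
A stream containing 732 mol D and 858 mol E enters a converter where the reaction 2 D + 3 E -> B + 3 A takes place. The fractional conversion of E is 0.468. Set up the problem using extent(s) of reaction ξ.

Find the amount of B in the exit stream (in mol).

134 mol

E reacted = 0.468 × 858 = 401.5 mol; ν_E = −3, so ξ = 401.5/3 = 133.8 mol.
Outlet amounts (n = n₀ + ν ξ):
  D: 732 − 2(133.8) = 464.3
  E: 858 − 3(133.8) = 456.5
  B: 0 + 1(133.8) = 133.8
  A: 0 + 3(133.8) = 401.5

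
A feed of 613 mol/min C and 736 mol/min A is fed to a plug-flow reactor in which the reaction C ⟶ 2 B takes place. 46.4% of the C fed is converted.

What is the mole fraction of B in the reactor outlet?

0.348

C reacted = 0.464 × 613 = 284.4 mol/min; ν_C = −1, so ξ = 284.4/1 = 284.4 mol/min.
Outlet amounts (n = n₀ + ν ξ):
  C: 613 − 1(284.4) = 328.6
  B: 0 + 2(284.4) = 568.9
  A: 736 (inert)
Total out = 1633 mol/min; y_B = 568.9 / 1633 = 0.3483.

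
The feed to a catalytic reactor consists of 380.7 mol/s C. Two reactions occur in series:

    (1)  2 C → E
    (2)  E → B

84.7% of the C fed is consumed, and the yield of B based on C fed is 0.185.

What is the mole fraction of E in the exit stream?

Conversion of C: C consumed = 2ξ₁ = 0.847 × 380.7 → ξ₁ = 161.2 mol/s.
Yield of B: 1ξ₂ / 380.7 = 0.185 → ξ₂ = 70.43 mol/s.
Outlet amounts (n = n₀ + Σ ν·ξ):
  C: 380.7 − 2(161.2) = 58.25
  E: 0 + 1(161.2) − 1(70.43) = 90.8
  B: 0 + 1(70.43) = 70.43
Total out = 219.5 mol/s; y_E = 90.8 / 219.5 = 0.4137.

0.414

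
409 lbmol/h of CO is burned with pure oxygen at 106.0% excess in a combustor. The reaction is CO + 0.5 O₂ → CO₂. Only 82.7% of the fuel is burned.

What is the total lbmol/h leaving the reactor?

Stoichiometric O₂ = 0.5 × 409 = 204.5 lbmol/h; O₂ fed = 204.5 × 2.060 = 421.3 lbmol/h.
Fuel reacted = 0.827 × 409 → ξ = 338.2 lbmol/h.
Outlet (n = n₀ + ν ξ):
  CO: 409 − 1(338.2) = 70.76
  O₂: 421.3 − 0.5(338.2) = 252.1
  CO₂: 0 + 1(338.2) = 338.2
Total out = 70.76 + 252.1 + 338.2 = 661.1 lbmol/h.

661 lbmol/h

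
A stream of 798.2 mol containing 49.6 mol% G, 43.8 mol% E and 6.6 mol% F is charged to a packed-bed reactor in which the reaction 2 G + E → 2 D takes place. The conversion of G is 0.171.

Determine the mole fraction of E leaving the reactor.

G reacted = 0.171 × 395.9 = 67.7 mol; ν_G = −2, so ξ = 67.7/2 = 33.85 mol.
Outlet amounts (n = n₀ + ν ξ):
  G: 395.9 − 2(33.85) = 328.2
  E: 349.6 − 1(33.85) = 315.8
  D: 0 + 2(33.85) = 67.7
  F: 52.68 (inert)
Total out = 764.3 mol; y_E = 315.8 / 764.3 = 0.4131.

0.413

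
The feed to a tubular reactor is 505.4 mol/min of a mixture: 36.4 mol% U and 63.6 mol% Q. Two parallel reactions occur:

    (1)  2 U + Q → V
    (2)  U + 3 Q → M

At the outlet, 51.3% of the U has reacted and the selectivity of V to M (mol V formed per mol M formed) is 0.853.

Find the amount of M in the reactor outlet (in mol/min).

34.9 mol/min

Conversion of U: U consumed = 0.513 × 184 = 94.37 mol/min = 2ξ₁ + 1ξ₂.
Selectivity: 1ξ₁ / (1ξ₂) = 0.853 → ξ₁ = 0.853 ξ₂.
Substitute: (2·0.853 + 1) ξ₂ = 94.37 → ξ₂ = 34.88 mol/min, ξ₁ = 29.75 mol/min.
Outlet amounts (n = n₀ + Σ ν·ξ):
  U: 184 − 2(29.75) − 1(34.88) = 89.59
  Q: 321.4 − 1(29.75) − 3(34.88) = 187.1
  V: 0 + 1(29.75) = 29.75
  M: 0 + 1(34.88) = 34.88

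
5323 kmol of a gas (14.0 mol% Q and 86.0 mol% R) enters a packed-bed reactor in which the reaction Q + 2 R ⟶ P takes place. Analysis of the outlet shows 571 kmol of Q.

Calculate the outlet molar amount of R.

4230 kmol

For Q: n = n₀ − 1ξ → 571 = 745.2 − 1ξ, giving ξ = 174.2 kmol.
Outlet amounts (n = n₀ + ν ξ):
  Q: 745.2 − 1(174.2) = 571
  R: 4578 − 2(174.2) = 4229
  P: 0 + 1(174.2) = 174.2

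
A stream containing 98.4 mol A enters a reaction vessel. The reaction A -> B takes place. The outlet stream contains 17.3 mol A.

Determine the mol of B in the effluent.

81.1 mol

For A: n = n₀ − 1ξ → 17.3 = 98.4 − 1ξ, giving ξ = 81.1 mol.
Outlet amounts (n = n₀ + ν ξ):
  A: 98.4 − 1(81.1) = 17.3
  B: 0 + 1(81.1) = 81.1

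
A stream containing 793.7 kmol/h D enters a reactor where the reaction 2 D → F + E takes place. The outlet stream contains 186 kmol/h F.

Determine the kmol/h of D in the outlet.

422 kmol/h

For F: n = n₀ + 1ξ → 186 = 0 + 1ξ, giving ξ = 186 kmol/h.
Outlet amounts (n = n₀ + ν ξ):
  D: 793.7 − 2(186) = 421.7
  F: 0 + 1(186) = 186
  E: 0 + 1(186) = 186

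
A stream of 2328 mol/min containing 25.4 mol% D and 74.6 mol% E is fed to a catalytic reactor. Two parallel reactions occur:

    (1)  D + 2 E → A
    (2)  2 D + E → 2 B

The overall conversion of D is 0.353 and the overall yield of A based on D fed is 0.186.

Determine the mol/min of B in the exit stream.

Yield of A: 1ξ₁ / 591.3 = 0.186 → ξ₁ = 110 mol/min.
Conversion of D: 1ξ₁ + 2ξ₂ = 0.353 × 591.3 = 208.7 → ξ₂ = 49.37 mol/min.
Outlet amounts (n = n₀ + Σ ν·ξ):
  D: 591.3 − 1(110) − 2(49.37) = 382.6
  E: 1737 − 2(110) − 1(49.37) = 1467
  A: 0 + 1(110) = 110
  B: 0 + 2(49.37) = 98.75

98.7 mol/min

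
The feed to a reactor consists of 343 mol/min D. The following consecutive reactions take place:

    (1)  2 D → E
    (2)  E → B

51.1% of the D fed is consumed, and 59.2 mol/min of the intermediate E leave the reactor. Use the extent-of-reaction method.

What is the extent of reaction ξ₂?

ξ₂ = 28.4 mol/min

Conversion of D: D consumed = 2ξ₁ = 0.511 × 343 → ξ₁ = 87.64 mol/min.
E balance: n_E = 0 + 1ξ₁ − 1ξ₂ = 59.2 → ξ₂ = (1·87.64 − 59.2)/1 = 28.44 mol/min.
Outlet amounts (n = n₀ + Σ ν·ξ):
  D: 343 − 2(87.64) = 167.7
  E: 0 + 1(87.64) − 1(28.44) = 59.2
  B: 0 + 1(28.44) = 28.44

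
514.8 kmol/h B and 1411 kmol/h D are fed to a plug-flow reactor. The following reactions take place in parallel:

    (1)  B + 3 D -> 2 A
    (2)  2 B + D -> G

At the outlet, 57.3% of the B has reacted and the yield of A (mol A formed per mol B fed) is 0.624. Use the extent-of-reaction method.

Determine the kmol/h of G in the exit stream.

Yield of A: 2ξ₁ / 514.8 = 0.624 → ξ₁ = 160.6 kmol/h.
Conversion of B: 1ξ₁ + 2ξ₂ = 0.573 × 514.8 = 295 → ξ₂ = 67.18 kmol/h.
Outlet amounts (n = n₀ + Σ ν·ξ):
  B: 514.8 − 1(160.6) − 2(67.18) = 219.8
  D: 1411 − 3(160.6) − 1(67.18) = 862
  A: 0 + 2(160.6) = 321.2
  G: 0 + 1(67.18) = 67.18

67.2 kmol/h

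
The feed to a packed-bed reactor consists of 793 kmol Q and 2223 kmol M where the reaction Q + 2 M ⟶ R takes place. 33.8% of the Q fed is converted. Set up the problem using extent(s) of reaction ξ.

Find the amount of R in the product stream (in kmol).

Q reacted = 0.338 × 793 = 268 kmol; ν_Q = −1, so ξ = 268/1 = 268 kmol.
Outlet amounts (n = n₀ + ν ξ):
  Q: 793 − 1(268) = 525
  M: 2223 − 2(268) = 1687
  R: 0 + 1(268) = 268

268 kmol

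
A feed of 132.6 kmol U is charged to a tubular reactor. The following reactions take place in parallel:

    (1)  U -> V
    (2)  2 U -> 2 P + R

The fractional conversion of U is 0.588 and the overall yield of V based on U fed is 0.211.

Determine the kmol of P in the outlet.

Yield of V: 1ξ₁ / 132.6 = 0.211 → ξ₁ = 27.98 kmol.
Conversion of U: 1ξ₁ + 2ξ₂ = 0.588 × 132.6 = 77.97 → ξ₂ = 25 kmol.
Outlet amounts (n = n₀ + Σ ν·ξ):
  U: 132.6 − 1(27.98) − 2(25) = 54.63
  V: 0 + 1(27.98) = 27.98
  P: 0 + 2(25) = 49.99
  R: 0 + 1(25) = 25

50 kmol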